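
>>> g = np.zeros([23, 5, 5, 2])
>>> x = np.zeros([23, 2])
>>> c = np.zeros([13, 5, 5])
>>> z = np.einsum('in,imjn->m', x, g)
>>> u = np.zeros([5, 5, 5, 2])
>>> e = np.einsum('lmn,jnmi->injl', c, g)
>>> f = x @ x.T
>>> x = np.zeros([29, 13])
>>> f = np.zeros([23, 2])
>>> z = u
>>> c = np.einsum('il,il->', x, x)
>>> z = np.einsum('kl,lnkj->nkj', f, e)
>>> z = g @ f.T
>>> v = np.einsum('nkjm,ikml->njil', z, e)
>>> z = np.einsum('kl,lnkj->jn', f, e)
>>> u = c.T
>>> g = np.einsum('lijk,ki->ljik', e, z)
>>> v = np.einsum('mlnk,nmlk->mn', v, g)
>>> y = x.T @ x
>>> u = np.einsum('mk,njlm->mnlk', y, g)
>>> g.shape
(2, 23, 5, 13)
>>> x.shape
(29, 13)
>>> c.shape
()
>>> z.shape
(13, 5)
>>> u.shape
(13, 2, 5, 13)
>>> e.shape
(2, 5, 23, 13)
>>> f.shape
(23, 2)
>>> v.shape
(23, 2)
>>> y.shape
(13, 13)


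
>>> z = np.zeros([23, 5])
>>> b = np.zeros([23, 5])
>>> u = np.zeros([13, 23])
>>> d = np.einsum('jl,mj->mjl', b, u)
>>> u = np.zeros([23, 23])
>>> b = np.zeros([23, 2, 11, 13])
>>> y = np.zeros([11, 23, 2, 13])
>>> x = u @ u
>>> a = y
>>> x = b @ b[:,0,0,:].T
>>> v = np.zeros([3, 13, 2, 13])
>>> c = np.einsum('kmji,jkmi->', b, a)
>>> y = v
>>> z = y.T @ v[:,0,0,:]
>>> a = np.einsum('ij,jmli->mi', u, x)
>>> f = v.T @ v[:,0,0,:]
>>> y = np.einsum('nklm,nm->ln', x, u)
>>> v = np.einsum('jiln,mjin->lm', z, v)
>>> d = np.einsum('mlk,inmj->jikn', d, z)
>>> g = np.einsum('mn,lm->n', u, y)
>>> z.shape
(13, 2, 13, 13)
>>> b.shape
(23, 2, 11, 13)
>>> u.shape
(23, 23)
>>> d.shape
(13, 13, 5, 2)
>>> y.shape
(11, 23)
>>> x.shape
(23, 2, 11, 23)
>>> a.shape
(2, 23)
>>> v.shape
(13, 3)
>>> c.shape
()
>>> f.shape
(13, 2, 13, 13)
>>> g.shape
(23,)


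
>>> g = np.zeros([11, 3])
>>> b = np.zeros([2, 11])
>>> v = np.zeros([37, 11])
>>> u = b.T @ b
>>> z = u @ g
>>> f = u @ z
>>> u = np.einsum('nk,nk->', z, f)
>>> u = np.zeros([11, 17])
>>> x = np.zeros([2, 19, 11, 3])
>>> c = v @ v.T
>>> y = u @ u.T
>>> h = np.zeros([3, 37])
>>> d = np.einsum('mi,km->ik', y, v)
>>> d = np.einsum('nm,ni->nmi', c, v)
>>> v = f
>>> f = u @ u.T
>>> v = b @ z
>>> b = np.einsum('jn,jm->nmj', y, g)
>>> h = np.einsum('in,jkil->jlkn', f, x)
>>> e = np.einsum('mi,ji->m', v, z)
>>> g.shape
(11, 3)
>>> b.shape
(11, 3, 11)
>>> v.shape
(2, 3)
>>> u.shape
(11, 17)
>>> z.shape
(11, 3)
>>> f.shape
(11, 11)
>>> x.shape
(2, 19, 11, 3)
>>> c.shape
(37, 37)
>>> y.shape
(11, 11)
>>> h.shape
(2, 3, 19, 11)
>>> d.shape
(37, 37, 11)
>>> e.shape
(2,)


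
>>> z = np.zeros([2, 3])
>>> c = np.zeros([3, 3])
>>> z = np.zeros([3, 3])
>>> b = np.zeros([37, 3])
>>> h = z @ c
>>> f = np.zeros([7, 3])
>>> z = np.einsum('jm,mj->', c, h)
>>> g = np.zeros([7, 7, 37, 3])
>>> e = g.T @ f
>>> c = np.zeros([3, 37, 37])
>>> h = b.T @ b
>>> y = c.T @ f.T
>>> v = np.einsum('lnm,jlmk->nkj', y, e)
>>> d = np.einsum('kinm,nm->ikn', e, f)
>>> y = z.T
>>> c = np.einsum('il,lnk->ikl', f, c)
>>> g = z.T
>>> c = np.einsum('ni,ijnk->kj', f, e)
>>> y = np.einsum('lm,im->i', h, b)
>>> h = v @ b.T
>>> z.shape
()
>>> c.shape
(3, 37)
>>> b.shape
(37, 3)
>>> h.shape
(37, 3, 37)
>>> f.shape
(7, 3)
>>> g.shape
()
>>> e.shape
(3, 37, 7, 3)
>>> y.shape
(37,)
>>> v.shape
(37, 3, 3)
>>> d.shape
(37, 3, 7)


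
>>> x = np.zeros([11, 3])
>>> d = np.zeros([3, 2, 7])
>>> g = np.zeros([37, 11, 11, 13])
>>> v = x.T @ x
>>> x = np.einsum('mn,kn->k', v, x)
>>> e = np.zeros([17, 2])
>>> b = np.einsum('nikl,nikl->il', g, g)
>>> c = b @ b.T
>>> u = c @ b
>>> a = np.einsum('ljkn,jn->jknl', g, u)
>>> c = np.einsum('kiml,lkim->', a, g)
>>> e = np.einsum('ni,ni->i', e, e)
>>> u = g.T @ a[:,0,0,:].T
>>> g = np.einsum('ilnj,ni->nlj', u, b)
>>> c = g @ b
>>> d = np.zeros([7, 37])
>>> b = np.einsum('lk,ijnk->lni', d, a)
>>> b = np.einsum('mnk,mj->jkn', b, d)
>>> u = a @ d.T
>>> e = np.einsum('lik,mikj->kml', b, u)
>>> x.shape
(11,)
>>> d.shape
(7, 37)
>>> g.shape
(11, 11, 11)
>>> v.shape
(3, 3)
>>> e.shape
(13, 11, 37)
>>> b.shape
(37, 11, 13)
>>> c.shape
(11, 11, 13)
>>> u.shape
(11, 11, 13, 7)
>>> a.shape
(11, 11, 13, 37)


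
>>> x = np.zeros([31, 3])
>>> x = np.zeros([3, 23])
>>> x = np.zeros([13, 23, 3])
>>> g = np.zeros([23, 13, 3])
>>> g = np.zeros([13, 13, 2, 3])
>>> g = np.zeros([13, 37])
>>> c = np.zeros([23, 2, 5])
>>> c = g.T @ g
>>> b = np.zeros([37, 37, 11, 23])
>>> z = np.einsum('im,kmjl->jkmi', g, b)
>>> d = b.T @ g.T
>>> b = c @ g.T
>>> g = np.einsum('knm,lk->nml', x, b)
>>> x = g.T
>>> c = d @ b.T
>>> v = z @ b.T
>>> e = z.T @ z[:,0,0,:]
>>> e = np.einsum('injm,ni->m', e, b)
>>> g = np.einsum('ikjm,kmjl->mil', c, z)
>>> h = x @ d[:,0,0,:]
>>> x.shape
(37, 3, 23)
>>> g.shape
(37, 23, 13)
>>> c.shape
(23, 11, 37, 37)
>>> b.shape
(37, 13)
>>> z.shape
(11, 37, 37, 13)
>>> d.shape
(23, 11, 37, 13)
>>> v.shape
(11, 37, 37, 37)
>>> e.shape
(13,)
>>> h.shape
(37, 3, 13)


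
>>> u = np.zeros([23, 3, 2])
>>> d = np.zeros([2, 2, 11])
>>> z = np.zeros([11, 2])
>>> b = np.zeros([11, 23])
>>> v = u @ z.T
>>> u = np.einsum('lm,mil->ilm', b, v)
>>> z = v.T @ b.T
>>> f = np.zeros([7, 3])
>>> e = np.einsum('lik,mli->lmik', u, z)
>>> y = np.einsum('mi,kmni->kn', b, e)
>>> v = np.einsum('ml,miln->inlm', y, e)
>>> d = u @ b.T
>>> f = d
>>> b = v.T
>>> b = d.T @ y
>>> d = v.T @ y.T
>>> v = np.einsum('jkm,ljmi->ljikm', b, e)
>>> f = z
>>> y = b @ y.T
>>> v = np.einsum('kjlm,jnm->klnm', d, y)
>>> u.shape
(3, 11, 23)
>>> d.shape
(3, 11, 23, 3)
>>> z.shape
(11, 3, 11)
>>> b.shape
(11, 11, 11)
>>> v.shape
(3, 23, 11, 3)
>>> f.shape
(11, 3, 11)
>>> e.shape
(3, 11, 11, 23)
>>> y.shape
(11, 11, 3)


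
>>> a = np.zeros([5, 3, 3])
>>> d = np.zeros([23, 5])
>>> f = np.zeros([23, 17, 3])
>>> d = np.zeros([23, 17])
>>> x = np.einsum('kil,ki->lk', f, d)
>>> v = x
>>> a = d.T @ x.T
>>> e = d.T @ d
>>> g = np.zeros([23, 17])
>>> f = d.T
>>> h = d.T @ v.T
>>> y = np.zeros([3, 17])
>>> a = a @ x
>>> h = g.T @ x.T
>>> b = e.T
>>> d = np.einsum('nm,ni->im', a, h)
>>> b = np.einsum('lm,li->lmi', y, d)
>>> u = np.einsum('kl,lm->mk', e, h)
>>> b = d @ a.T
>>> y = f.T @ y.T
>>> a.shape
(17, 23)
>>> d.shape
(3, 23)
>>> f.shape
(17, 23)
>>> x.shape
(3, 23)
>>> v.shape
(3, 23)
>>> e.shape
(17, 17)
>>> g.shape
(23, 17)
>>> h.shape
(17, 3)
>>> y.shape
(23, 3)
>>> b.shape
(3, 17)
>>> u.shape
(3, 17)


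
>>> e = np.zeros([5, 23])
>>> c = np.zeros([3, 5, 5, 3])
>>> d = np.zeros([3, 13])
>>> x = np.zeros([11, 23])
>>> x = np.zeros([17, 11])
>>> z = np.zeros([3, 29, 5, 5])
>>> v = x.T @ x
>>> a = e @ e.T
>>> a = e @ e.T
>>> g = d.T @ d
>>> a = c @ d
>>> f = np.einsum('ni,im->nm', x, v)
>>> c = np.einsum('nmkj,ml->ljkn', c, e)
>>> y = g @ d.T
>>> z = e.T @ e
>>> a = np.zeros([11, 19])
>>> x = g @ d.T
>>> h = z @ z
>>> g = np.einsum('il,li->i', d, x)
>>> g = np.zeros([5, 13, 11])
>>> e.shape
(5, 23)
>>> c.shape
(23, 3, 5, 3)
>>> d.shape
(3, 13)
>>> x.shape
(13, 3)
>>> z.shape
(23, 23)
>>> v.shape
(11, 11)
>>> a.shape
(11, 19)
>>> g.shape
(5, 13, 11)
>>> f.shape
(17, 11)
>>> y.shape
(13, 3)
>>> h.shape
(23, 23)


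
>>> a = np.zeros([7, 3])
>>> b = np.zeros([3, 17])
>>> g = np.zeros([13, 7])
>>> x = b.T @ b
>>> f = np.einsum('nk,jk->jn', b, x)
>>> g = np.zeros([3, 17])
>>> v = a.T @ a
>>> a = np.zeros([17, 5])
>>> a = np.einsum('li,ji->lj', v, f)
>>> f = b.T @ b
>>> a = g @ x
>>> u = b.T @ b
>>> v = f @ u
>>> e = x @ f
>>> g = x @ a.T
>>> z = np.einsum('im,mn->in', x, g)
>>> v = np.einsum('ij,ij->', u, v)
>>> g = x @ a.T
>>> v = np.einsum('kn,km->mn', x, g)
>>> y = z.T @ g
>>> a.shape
(3, 17)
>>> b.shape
(3, 17)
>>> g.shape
(17, 3)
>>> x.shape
(17, 17)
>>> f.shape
(17, 17)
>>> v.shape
(3, 17)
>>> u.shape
(17, 17)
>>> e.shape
(17, 17)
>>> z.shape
(17, 3)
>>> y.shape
(3, 3)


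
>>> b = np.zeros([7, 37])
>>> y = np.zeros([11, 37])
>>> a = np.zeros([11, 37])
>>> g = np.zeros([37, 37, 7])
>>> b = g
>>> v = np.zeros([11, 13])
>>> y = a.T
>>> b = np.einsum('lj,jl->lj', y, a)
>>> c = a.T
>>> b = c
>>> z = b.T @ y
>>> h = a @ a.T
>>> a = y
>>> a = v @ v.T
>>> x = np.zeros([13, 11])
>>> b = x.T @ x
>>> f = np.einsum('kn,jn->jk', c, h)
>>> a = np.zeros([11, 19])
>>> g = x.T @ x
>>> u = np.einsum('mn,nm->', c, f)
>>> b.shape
(11, 11)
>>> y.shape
(37, 11)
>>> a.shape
(11, 19)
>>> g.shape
(11, 11)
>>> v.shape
(11, 13)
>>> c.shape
(37, 11)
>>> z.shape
(11, 11)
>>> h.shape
(11, 11)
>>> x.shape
(13, 11)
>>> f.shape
(11, 37)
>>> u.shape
()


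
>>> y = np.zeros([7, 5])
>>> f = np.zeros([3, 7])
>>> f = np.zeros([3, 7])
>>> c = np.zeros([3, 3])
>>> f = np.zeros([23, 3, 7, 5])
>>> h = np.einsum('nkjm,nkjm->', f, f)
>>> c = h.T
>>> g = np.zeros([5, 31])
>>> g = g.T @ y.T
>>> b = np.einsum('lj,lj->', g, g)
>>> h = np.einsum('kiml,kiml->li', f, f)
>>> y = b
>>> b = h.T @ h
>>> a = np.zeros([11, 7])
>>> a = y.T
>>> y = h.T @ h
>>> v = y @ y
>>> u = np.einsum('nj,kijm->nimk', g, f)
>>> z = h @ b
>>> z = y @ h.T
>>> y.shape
(3, 3)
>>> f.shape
(23, 3, 7, 5)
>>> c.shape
()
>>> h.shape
(5, 3)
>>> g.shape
(31, 7)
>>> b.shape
(3, 3)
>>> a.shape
()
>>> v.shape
(3, 3)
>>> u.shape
(31, 3, 5, 23)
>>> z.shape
(3, 5)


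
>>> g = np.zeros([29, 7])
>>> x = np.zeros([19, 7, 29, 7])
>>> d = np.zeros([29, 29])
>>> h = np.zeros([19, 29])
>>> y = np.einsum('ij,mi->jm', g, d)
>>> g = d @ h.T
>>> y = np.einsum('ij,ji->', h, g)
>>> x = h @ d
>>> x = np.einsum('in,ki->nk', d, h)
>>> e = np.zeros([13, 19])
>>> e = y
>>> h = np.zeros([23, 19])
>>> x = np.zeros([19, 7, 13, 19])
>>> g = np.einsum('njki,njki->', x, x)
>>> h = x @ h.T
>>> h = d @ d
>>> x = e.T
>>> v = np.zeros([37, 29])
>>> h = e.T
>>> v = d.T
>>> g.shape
()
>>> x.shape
()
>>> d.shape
(29, 29)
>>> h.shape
()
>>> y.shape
()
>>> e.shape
()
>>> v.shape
(29, 29)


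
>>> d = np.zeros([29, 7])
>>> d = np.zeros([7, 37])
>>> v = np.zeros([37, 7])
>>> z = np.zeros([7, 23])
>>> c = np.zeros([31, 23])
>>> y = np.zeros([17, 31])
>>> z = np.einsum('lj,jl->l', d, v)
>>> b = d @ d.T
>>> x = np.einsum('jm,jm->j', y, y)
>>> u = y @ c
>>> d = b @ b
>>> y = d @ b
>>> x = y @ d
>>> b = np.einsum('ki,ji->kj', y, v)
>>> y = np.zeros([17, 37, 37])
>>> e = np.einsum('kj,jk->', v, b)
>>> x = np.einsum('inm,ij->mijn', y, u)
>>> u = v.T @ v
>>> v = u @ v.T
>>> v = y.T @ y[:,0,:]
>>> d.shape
(7, 7)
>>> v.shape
(37, 37, 37)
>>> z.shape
(7,)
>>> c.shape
(31, 23)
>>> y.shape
(17, 37, 37)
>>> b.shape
(7, 37)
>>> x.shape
(37, 17, 23, 37)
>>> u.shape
(7, 7)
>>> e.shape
()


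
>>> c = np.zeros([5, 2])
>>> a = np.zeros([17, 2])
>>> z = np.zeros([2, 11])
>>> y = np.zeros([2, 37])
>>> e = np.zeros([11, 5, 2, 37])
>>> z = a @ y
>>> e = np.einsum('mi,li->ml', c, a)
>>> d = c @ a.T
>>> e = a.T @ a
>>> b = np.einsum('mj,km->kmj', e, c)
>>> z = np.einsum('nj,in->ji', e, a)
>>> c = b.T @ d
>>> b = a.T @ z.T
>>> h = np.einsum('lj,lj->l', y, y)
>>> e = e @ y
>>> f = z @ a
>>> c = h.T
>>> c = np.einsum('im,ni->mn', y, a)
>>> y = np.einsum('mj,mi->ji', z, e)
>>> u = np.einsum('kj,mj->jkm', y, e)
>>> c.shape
(37, 17)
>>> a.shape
(17, 2)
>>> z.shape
(2, 17)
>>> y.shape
(17, 37)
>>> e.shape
(2, 37)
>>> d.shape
(5, 17)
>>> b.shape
(2, 2)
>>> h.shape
(2,)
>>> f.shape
(2, 2)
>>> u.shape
(37, 17, 2)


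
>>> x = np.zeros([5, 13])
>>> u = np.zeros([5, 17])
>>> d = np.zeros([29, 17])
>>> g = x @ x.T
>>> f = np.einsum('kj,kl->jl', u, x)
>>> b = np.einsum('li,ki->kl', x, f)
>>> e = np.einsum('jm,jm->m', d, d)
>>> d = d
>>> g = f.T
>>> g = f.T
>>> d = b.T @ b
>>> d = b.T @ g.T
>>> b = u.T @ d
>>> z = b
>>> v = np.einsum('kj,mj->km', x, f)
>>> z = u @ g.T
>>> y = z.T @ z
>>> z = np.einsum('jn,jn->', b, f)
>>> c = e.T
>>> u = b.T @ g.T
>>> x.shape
(5, 13)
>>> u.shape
(13, 13)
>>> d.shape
(5, 13)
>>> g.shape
(13, 17)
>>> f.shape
(17, 13)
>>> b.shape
(17, 13)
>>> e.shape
(17,)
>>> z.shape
()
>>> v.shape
(5, 17)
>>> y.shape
(13, 13)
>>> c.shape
(17,)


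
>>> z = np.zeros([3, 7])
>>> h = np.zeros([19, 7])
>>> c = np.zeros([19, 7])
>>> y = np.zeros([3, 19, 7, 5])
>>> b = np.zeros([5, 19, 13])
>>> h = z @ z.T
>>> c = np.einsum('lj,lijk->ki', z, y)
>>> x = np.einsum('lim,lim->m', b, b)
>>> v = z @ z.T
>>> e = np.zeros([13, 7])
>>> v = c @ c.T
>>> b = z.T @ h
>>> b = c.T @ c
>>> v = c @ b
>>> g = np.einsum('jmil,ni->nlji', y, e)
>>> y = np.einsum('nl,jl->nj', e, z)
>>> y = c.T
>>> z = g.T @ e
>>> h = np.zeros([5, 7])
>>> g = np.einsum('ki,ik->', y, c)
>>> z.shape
(7, 3, 5, 7)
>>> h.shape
(5, 7)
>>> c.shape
(5, 19)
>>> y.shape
(19, 5)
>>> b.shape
(19, 19)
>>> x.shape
(13,)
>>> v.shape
(5, 19)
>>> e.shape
(13, 7)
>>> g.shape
()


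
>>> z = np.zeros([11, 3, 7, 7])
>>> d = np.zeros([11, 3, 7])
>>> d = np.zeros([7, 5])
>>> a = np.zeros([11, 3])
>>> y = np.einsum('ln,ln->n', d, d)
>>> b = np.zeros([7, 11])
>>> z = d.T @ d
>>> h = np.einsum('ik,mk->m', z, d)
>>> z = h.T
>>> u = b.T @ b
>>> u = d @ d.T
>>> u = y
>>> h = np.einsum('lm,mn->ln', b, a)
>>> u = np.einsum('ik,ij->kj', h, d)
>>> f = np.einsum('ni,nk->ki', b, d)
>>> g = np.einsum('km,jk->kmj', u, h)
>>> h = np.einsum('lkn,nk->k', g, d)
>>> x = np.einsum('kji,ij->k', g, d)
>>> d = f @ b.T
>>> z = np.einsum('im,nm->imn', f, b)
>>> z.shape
(5, 11, 7)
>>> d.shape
(5, 7)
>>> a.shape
(11, 3)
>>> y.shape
(5,)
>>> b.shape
(7, 11)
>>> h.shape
(5,)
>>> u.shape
(3, 5)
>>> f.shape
(5, 11)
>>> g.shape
(3, 5, 7)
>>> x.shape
(3,)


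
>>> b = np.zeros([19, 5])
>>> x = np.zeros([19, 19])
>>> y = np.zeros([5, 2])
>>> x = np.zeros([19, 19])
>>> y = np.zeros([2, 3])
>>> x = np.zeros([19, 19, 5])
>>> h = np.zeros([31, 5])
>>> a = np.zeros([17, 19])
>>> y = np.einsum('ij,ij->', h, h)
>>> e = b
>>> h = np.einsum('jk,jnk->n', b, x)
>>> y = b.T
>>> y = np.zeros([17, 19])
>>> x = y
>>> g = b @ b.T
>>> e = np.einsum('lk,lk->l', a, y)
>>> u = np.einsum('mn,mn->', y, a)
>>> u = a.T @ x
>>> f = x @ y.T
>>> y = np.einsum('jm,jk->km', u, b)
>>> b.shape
(19, 5)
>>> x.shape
(17, 19)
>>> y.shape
(5, 19)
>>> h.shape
(19,)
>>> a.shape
(17, 19)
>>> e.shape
(17,)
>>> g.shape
(19, 19)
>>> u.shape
(19, 19)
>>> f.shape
(17, 17)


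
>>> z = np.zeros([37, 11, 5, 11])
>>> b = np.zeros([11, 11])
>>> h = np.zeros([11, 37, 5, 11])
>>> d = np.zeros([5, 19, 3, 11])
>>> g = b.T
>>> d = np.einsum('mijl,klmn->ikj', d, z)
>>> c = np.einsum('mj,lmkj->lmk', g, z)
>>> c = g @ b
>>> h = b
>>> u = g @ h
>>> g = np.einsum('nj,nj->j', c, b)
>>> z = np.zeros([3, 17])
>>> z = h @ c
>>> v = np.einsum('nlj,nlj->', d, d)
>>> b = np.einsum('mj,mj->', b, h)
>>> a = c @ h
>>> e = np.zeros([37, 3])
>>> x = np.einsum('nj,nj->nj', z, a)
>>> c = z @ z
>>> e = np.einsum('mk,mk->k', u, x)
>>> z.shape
(11, 11)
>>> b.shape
()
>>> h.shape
(11, 11)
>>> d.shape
(19, 37, 3)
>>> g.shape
(11,)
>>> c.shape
(11, 11)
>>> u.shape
(11, 11)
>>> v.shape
()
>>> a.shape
(11, 11)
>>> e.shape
(11,)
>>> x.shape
(11, 11)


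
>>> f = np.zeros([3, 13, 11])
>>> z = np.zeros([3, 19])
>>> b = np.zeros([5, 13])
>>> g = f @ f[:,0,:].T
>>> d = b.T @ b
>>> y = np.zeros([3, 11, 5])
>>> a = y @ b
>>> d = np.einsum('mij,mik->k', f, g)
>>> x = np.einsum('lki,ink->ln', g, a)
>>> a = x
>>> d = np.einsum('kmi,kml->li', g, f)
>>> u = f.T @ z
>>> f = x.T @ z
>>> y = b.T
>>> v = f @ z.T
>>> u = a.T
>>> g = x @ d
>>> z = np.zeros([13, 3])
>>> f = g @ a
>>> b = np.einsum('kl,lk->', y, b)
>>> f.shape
(3, 11)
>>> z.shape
(13, 3)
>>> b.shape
()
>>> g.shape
(3, 3)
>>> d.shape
(11, 3)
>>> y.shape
(13, 5)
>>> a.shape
(3, 11)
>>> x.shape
(3, 11)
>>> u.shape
(11, 3)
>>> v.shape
(11, 3)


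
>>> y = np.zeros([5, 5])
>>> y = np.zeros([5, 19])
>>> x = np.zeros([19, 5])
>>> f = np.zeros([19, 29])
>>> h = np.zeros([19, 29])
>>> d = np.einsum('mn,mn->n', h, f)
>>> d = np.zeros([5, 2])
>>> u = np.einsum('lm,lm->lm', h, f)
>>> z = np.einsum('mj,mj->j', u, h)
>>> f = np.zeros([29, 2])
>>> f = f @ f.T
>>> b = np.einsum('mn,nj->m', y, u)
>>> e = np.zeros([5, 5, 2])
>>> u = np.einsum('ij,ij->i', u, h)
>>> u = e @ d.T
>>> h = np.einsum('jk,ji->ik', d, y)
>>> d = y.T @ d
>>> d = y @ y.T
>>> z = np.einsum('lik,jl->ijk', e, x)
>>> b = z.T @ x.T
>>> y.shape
(5, 19)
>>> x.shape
(19, 5)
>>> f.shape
(29, 29)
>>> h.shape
(19, 2)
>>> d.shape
(5, 5)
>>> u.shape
(5, 5, 5)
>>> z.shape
(5, 19, 2)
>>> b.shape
(2, 19, 19)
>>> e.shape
(5, 5, 2)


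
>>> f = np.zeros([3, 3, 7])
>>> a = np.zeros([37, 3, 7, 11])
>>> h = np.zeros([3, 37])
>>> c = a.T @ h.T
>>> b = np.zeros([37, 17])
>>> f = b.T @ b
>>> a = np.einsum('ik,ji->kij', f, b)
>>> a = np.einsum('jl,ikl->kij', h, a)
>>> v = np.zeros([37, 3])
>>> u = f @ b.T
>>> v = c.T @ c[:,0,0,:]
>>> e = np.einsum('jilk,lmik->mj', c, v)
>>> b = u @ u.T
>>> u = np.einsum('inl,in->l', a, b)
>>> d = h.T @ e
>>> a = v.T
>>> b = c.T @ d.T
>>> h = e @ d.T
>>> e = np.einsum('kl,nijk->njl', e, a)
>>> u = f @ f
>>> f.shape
(17, 17)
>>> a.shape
(3, 7, 3, 3)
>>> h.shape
(3, 37)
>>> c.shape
(11, 7, 3, 3)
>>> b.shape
(3, 3, 7, 37)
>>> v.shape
(3, 3, 7, 3)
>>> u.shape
(17, 17)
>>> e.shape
(3, 3, 11)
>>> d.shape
(37, 11)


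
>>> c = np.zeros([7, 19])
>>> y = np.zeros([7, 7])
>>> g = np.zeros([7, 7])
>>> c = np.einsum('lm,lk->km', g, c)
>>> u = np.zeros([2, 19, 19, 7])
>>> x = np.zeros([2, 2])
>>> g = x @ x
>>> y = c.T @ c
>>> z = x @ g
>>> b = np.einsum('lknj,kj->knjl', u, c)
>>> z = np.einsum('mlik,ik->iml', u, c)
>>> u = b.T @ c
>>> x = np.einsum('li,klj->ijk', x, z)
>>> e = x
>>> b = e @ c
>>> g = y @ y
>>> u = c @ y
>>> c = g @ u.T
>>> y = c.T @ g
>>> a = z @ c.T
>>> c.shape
(7, 19)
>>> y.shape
(19, 7)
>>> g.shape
(7, 7)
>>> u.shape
(19, 7)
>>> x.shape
(2, 19, 19)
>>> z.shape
(19, 2, 19)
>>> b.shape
(2, 19, 7)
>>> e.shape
(2, 19, 19)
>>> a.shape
(19, 2, 7)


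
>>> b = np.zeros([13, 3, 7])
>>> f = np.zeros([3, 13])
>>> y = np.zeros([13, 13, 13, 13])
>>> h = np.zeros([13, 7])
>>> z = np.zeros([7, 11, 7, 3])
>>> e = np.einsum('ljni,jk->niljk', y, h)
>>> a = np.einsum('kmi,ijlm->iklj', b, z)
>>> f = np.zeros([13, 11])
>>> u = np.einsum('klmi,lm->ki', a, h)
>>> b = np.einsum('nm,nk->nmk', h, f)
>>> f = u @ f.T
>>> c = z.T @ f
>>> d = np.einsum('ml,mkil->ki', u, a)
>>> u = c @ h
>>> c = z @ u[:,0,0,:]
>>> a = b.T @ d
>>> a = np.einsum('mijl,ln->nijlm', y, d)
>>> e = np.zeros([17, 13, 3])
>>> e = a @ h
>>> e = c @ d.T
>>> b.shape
(13, 7, 11)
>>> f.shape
(7, 13)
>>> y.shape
(13, 13, 13, 13)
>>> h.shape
(13, 7)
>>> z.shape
(7, 11, 7, 3)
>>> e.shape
(7, 11, 7, 13)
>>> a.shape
(7, 13, 13, 13, 13)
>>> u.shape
(3, 7, 11, 7)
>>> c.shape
(7, 11, 7, 7)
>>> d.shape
(13, 7)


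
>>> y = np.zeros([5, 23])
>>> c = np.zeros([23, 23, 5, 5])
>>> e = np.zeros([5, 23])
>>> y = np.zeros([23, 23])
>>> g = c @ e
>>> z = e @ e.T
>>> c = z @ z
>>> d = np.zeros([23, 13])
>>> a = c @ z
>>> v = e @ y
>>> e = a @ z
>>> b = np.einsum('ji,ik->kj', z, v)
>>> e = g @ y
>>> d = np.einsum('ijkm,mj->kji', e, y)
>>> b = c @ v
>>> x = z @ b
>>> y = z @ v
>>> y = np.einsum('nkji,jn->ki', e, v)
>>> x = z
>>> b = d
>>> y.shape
(23, 23)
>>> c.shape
(5, 5)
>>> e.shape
(23, 23, 5, 23)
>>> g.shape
(23, 23, 5, 23)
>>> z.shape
(5, 5)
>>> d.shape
(5, 23, 23)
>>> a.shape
(5, 5)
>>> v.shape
(5, 23)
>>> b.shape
(5, 23, 23)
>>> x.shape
(5, 5)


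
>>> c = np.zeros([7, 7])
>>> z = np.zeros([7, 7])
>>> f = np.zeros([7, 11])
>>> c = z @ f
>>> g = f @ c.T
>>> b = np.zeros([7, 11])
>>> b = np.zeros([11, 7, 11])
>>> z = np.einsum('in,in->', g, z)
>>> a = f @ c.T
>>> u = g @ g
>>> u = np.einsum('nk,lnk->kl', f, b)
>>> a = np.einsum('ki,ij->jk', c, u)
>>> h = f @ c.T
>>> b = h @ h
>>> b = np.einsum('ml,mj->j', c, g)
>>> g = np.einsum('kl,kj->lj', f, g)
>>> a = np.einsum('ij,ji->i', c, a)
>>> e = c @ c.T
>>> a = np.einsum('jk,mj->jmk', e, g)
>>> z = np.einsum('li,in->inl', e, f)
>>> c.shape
(7, 11)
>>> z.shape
(7, 11, 7)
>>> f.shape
(7, 11)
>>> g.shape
(11, 7)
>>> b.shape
(7,)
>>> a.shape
(7, 11, 7)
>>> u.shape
(11, 11)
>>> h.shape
(7, 7)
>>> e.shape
(7, 7)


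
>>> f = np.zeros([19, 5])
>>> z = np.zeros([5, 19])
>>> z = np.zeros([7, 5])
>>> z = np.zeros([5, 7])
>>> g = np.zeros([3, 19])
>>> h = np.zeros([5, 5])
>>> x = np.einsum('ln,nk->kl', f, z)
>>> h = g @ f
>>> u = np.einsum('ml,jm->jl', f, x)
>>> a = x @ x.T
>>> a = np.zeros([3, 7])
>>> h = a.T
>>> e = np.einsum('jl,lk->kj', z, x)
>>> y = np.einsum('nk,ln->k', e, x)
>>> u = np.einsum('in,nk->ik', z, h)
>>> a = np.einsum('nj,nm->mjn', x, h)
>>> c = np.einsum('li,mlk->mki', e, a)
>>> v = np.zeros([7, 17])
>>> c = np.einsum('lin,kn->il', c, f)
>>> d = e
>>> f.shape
(19, 5)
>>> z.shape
(5, 7)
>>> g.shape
(3, 19)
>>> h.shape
(7, 3)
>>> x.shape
(7, 19)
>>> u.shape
(5, 3)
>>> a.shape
(3, 19, 7)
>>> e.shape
(19, 5)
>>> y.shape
(5,)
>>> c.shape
(7, 3)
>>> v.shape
(7, 17)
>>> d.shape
(19, 5)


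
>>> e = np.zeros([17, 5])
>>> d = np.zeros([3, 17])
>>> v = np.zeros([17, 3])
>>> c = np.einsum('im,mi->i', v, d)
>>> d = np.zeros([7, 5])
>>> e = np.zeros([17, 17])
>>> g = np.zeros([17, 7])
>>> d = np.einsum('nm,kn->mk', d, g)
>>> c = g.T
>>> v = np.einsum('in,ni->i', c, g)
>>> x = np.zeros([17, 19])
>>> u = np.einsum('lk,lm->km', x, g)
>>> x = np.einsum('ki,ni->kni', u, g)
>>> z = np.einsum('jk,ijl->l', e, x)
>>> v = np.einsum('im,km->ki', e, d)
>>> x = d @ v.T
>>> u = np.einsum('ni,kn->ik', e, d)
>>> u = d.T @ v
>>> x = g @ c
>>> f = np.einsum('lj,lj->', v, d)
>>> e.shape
(17, 17)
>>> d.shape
(5, 17)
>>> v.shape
(5, 17)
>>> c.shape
(7, 17)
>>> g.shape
(17, 7)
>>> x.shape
(17, 17)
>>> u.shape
(17, 17)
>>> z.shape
(7,)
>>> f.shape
()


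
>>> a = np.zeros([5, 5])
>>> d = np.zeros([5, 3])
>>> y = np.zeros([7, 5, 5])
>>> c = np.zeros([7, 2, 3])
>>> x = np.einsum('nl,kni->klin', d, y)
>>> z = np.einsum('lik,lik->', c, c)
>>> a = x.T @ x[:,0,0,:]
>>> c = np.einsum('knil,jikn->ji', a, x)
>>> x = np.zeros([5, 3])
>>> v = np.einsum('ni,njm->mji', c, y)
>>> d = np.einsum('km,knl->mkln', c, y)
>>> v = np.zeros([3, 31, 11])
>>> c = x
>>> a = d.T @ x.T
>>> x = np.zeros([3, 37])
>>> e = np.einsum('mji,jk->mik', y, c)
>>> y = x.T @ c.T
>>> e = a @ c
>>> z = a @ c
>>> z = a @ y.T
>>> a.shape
(5, 5, 7, 5)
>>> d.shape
(3, 7, 5, 5)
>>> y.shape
(37, 5)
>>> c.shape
(5, 3)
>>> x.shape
(3, 37)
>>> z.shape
(5, 5, 7, 37)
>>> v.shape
(3, 31, 11)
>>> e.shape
(5, 5, 7, 3)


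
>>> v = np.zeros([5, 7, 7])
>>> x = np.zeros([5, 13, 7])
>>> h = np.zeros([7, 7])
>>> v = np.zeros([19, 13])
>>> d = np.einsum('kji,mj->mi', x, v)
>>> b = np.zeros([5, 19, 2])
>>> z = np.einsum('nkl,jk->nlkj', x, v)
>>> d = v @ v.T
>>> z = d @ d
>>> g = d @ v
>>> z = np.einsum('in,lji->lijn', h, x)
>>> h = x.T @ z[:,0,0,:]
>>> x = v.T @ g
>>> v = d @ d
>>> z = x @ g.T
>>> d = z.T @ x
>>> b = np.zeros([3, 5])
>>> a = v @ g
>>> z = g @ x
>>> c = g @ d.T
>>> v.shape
(19, 19)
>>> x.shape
(13, 13)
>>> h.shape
(7, 13, 7)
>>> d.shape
(19, 13)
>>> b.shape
(3, 5)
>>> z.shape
(19, 13)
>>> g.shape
(19, 13)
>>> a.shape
(19, 13)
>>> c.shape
(19, 19)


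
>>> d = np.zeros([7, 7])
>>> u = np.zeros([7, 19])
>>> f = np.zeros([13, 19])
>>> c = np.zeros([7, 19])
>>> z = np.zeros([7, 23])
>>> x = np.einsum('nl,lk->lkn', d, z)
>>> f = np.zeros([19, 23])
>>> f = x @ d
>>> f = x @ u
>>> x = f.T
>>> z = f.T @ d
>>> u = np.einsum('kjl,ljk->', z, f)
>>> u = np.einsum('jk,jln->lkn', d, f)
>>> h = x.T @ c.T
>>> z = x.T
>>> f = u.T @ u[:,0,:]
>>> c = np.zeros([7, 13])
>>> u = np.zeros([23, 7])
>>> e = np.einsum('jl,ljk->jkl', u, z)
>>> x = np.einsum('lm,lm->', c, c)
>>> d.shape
(7, 7)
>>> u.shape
(23, 7)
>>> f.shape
(19, 7, 19)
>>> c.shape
(7, 13)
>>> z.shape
(7, 23, 19)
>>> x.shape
()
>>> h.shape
(7, 23, 7)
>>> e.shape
(23, 19, 7)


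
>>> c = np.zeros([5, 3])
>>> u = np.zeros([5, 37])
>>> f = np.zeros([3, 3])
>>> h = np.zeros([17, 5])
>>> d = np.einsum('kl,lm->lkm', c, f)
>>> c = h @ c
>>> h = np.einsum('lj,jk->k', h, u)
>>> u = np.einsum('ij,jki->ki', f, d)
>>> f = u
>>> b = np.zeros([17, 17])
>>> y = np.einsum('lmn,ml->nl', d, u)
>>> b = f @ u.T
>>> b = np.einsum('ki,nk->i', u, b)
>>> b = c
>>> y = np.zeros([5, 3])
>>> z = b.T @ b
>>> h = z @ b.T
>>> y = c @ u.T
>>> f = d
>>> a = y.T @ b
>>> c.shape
(17, 3)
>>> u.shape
(5, 3)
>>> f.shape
(3, 5, 3)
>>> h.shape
(3, 17)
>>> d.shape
(3, 5, 3)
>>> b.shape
(17, 3)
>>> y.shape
(17, 5)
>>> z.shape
(3, 3)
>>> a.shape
(5, 3)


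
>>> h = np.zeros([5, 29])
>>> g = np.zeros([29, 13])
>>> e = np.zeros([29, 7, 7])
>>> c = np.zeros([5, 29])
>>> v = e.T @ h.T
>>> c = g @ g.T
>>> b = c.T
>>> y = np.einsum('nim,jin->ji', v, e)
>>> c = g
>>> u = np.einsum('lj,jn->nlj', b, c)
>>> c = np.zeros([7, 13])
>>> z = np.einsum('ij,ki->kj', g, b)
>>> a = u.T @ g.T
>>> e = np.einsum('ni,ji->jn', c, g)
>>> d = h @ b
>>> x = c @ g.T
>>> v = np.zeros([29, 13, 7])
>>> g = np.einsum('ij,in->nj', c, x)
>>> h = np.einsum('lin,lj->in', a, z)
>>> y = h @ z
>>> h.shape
(29, 29)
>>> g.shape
(29, 13)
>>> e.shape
(29, 7)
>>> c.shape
(7, 13)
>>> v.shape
(29, 13, 7)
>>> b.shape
(29, 29)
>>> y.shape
(29, 13)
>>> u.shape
(13, 29, 29)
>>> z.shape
(29, 13)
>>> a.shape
(29, 29, 29)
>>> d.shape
(5, 29)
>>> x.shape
(7, 29)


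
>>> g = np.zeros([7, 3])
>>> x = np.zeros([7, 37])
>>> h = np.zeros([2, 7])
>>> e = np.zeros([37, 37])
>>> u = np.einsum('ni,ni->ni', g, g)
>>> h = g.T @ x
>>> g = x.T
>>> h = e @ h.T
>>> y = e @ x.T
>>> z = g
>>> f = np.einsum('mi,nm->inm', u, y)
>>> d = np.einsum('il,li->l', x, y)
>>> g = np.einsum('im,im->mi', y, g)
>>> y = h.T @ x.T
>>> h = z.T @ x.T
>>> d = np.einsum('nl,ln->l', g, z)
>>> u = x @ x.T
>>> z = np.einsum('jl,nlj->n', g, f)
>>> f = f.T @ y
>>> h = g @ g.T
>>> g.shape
(7, 37)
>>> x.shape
(7, 37)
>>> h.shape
(7, 7)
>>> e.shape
(37, 37)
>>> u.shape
(7, 7)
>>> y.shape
(3, 7)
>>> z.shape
(3,)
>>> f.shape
(7, 37, 7)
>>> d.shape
(37,)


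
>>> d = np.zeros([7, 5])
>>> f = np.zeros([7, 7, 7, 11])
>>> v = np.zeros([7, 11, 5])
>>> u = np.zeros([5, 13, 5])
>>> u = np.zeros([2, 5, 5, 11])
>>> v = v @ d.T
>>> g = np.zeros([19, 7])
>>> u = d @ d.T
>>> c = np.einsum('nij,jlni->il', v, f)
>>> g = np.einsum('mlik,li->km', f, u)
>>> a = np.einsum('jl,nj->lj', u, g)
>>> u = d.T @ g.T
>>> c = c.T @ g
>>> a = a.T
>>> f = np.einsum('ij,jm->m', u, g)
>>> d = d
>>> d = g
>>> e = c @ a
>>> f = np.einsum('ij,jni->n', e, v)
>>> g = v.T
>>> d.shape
(11, 7)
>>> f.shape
(11,)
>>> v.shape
(7, 11, 7)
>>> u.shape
(5, 11)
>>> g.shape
(7, 11, 7)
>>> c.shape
(7, 7)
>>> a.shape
(7, 7)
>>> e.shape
(7, 7)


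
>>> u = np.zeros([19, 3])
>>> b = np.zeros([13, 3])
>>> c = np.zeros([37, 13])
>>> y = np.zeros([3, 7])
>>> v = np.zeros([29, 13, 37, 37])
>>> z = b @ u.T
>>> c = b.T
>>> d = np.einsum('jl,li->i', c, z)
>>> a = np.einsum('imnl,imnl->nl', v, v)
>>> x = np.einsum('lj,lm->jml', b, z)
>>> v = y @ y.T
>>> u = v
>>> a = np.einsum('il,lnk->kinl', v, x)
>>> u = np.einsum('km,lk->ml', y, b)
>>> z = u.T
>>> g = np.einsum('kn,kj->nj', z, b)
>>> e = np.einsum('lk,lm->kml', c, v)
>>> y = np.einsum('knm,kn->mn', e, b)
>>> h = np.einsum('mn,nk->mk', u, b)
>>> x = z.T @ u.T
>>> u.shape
(7, 13)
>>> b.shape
(13, 3)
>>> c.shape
(3, 13)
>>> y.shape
(3, 3)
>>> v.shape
(3, 3)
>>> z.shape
(13, 7)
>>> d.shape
(19,)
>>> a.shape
(13, 3, 19, 3)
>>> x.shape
(7, 7)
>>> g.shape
(7, 3)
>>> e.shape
(13, 3, 3)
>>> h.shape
(7, 3)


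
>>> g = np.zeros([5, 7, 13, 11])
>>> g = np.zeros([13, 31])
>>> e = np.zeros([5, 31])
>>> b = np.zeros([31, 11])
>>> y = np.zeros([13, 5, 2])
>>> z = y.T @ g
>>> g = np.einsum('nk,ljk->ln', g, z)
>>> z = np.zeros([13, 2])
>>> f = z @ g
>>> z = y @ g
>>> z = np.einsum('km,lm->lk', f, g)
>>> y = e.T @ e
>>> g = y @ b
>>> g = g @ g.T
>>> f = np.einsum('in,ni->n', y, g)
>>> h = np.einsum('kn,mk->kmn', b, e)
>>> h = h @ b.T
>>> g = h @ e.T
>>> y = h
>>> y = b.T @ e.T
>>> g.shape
(31, 5, 5)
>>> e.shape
(5, 31)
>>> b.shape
(31, 11)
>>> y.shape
(11, 5)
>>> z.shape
(2, 13)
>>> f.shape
(31,)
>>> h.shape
(31, 5, 31)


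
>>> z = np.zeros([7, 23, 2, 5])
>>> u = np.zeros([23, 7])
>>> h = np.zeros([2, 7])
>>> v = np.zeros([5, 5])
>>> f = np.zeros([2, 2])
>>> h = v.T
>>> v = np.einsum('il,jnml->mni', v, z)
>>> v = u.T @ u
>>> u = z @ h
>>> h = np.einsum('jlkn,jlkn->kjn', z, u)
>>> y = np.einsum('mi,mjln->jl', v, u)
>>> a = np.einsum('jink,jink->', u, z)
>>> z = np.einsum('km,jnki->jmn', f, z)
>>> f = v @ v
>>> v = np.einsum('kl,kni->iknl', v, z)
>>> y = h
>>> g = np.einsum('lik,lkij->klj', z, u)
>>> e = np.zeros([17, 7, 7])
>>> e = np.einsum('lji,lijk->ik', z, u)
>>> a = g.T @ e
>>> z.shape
(7, 2, 23)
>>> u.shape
(7, 23, 2, 5)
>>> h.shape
(2, 7, 5)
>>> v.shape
(23, 7, 2, 7)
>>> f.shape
(7, 7)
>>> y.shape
(2, 7, 5)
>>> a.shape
(5, 7, 5)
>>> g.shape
(23, 7, 5)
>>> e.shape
(23, 5)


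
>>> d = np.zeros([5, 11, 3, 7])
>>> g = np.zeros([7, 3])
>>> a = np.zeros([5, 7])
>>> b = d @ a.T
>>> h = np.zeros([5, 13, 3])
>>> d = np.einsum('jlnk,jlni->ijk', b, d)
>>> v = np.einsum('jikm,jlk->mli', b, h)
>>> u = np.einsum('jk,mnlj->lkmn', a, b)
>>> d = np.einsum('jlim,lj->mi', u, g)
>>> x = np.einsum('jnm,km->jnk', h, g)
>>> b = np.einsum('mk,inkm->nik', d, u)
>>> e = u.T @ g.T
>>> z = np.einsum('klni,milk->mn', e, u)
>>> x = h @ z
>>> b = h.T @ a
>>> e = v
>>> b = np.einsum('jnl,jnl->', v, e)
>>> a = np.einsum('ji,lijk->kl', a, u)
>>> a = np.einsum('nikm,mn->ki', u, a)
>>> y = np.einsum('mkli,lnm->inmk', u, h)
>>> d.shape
(11, 5)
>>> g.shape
(7, 3)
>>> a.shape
(5, 7)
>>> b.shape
()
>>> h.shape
(5, 13, 3)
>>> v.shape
(5, 13, 11)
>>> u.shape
(3, 7, 5, 11)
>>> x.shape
(5, 13, 7)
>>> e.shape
(5, 13, 11)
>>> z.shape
(3, 7)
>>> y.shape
(11, 13, 3, 7)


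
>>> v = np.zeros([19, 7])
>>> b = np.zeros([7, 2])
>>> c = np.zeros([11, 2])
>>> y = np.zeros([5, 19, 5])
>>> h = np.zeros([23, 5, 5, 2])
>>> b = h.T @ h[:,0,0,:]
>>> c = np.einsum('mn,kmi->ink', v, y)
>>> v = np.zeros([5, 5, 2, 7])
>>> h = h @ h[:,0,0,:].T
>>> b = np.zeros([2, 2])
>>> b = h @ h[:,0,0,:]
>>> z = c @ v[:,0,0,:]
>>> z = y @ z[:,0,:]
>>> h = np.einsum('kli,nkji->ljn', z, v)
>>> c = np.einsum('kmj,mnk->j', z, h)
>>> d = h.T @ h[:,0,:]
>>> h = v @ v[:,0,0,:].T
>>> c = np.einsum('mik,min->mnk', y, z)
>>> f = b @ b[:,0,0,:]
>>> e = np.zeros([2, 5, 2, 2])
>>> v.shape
(5, 5, 2, 7)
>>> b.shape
(23, 5, 5, 23)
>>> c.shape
(5, 7, 5)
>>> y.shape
(5, 19, 5)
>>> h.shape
(5, 5, 2, 5)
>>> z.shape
(5, 19, 7)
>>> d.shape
(5, 2, 5)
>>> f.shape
(23, 5, 5, 23)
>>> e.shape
(2, 5, 2, 2)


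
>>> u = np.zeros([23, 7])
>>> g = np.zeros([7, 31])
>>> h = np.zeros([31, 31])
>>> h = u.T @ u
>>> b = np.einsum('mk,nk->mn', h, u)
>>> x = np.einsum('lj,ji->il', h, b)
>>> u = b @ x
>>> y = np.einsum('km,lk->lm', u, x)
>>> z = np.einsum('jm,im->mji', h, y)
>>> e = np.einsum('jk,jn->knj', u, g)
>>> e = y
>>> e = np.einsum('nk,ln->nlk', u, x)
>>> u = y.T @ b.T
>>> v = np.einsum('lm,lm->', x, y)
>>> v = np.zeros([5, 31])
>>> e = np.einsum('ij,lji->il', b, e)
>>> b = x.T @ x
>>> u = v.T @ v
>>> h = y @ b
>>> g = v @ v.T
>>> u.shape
(31, 31)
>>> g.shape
(5, 5)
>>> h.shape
(23, 7)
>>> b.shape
(7, 7)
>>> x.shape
(23, 7)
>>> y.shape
(23, 7)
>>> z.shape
(7, 7, 23)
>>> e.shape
(7, 7)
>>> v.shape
(5, 31)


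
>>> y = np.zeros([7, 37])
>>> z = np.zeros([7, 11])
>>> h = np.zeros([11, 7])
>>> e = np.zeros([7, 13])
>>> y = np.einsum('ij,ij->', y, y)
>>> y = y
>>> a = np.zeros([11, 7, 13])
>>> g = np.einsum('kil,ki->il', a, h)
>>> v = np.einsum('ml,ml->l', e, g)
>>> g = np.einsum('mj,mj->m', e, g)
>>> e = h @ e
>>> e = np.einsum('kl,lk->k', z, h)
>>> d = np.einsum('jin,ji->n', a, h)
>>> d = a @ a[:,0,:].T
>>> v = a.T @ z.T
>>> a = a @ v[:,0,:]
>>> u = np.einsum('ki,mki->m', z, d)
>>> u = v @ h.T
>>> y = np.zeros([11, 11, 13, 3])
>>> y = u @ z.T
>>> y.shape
(13, 7, 7)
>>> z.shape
(7, 11)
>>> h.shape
(11, 7)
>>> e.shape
(7,)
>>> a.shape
(11, 7, 7)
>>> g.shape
(7,)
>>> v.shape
(13, 7, 7)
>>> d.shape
(11, 7, 11)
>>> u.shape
(13, 7, 11)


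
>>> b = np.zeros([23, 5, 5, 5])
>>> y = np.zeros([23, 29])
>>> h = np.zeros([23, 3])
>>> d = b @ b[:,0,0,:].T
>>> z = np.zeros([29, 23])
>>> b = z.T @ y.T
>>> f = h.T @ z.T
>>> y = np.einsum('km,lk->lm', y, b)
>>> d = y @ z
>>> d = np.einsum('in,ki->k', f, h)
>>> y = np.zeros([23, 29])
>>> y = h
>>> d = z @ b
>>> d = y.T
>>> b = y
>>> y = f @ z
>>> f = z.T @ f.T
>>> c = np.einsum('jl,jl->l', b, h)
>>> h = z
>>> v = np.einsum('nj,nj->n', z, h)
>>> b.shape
(23, 3)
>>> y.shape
(3, 23)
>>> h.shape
(29, 23)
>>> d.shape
(3, 23)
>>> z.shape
(29, 23)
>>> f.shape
(23, 3)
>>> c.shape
(3,)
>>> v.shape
(29,)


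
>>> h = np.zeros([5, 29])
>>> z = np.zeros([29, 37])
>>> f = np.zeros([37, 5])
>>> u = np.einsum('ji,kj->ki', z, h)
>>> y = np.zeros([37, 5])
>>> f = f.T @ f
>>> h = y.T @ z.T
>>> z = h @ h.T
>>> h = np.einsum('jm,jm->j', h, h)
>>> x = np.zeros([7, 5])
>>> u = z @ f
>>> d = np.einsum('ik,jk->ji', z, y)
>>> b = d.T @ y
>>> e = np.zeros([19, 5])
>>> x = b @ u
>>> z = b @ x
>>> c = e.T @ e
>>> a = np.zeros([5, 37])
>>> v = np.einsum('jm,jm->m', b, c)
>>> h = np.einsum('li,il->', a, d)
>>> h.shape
()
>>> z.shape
(5, 5)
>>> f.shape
(5, 5)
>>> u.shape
(5, 5)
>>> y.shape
(37, 5)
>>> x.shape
(5, 5)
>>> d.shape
(37, 5)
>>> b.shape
(5, 5)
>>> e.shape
(19, 5)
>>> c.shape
(5, 5)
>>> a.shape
(5, 37)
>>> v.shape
(5,)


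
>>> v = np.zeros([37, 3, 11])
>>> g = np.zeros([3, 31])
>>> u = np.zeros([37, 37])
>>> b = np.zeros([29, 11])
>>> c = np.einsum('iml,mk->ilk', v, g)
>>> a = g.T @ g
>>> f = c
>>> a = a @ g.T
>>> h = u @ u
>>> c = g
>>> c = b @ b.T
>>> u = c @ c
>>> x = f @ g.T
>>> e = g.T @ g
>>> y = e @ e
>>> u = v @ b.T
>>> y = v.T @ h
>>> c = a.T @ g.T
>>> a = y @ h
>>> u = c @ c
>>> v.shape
(37, 3, 11)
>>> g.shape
(3, 31)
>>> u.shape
(3, 3)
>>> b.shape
(29, 11)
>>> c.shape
(3, 3)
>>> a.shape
(11, 3, 37)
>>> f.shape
(37, 11, 31)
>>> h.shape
(37, 37)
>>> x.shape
(37, 11, 3)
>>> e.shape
(31, 31)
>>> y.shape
(11, 3, 37)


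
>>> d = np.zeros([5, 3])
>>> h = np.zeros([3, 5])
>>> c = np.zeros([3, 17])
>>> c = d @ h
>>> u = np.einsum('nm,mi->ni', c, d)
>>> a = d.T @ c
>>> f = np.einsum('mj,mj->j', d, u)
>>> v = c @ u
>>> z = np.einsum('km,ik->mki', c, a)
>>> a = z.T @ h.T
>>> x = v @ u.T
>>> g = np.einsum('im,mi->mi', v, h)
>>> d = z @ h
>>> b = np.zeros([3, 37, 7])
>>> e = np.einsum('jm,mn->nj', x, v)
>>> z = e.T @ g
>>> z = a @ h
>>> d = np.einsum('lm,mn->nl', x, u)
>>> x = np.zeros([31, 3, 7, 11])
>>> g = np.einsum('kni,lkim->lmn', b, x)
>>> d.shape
(3, 5)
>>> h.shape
(3, 5)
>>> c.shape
(5, 5)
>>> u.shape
(5, 3)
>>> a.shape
(3, 5, 3)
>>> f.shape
(3,)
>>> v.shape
(5, 3)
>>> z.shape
(3, 5, 5)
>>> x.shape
(31, 3, 7, 11)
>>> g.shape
(31, 11, 37)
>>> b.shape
(3, 37, 7)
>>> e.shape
(3, 5)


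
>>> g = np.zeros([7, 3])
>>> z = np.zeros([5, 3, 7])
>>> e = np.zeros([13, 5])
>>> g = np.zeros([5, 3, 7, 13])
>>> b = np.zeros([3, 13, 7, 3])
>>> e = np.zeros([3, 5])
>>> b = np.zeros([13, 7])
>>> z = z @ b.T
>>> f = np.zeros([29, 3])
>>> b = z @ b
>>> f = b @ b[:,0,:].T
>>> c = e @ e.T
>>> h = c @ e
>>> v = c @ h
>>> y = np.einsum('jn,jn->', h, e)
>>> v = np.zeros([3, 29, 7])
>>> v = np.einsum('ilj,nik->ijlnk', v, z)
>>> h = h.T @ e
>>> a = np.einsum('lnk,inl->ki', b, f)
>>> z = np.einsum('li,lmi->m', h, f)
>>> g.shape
(5, 3, 7, 13)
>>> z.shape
(3,)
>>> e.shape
(3, 5)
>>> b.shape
(5, 3, 7)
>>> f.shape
(5, 3, 5)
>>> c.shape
(3, 3)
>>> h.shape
(5, 5)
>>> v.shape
(3, 7, 29, 5, 13)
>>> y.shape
()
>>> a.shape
(7, 5)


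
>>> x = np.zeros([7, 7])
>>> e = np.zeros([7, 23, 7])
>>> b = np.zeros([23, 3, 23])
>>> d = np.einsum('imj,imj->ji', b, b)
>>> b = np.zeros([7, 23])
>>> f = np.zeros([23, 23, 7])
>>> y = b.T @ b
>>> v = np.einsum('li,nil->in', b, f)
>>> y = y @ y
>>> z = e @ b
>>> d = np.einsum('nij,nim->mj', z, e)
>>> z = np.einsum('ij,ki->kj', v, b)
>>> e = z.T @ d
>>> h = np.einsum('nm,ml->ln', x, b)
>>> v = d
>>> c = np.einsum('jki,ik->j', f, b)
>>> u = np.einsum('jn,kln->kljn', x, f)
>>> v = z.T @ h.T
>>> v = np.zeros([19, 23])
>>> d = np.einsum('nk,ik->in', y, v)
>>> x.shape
(7, 7)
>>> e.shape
(23, 23)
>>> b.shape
(7, 23)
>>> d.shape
(19, 23)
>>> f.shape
(23, 23, 7)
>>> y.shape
(23, 23)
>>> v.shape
(19, 23)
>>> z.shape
(7, 23)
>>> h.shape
(23, 7)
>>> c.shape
(23,)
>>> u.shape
(23, 23, 7, 7)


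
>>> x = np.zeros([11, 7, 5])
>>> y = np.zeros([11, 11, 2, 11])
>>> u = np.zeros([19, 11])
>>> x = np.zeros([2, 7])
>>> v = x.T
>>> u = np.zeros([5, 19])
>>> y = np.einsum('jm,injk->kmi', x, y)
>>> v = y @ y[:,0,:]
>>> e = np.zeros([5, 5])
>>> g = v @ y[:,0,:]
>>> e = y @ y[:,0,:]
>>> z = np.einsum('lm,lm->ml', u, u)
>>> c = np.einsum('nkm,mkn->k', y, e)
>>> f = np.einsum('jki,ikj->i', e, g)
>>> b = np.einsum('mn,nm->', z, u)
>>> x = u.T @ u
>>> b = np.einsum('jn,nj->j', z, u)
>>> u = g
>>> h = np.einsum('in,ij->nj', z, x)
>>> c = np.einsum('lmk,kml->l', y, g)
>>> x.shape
(19, 19)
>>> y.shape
(11, 7, 11)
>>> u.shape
(11, 7, 11)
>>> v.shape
(11, 7, 11)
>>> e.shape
(11, 7, 11)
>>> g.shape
(11, 7, 11)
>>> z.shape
(19, 5)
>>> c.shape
(11,)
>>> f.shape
(11,)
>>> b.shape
(19,)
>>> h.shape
(5, 19)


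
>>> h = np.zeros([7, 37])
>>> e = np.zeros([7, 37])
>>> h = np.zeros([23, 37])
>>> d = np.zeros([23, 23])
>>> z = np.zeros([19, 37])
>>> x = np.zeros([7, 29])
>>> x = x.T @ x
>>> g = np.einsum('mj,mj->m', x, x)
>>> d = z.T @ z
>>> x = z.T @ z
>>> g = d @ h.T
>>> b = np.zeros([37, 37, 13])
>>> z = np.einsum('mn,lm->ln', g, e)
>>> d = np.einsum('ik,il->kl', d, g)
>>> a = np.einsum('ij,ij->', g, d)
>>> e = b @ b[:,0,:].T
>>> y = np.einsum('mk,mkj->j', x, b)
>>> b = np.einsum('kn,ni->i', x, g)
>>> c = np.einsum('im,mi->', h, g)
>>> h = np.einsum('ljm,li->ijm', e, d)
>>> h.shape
(23, 37, 37)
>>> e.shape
(37, 37, 37)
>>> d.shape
(37, 23)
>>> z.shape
(7, 23)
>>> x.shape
(37, 37)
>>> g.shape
(37, 23)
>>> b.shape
(23,)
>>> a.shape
()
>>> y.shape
(13,)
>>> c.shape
()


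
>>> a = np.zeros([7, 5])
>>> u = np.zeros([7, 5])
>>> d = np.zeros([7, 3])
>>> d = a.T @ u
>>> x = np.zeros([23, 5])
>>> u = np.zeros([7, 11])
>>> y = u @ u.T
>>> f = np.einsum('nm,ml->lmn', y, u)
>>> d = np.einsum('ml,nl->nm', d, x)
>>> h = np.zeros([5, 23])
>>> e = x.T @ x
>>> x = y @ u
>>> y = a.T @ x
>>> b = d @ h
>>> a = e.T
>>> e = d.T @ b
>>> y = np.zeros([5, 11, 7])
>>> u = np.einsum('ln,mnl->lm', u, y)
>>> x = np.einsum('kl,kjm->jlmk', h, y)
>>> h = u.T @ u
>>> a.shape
(5, 5)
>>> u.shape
(7, 5)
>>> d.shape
(23, 5)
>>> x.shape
(11, 23, 7, 5)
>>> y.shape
(5, 11, 7)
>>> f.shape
(11, 7, 7)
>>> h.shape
(5, 5)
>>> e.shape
(5, 23)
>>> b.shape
(23, 23)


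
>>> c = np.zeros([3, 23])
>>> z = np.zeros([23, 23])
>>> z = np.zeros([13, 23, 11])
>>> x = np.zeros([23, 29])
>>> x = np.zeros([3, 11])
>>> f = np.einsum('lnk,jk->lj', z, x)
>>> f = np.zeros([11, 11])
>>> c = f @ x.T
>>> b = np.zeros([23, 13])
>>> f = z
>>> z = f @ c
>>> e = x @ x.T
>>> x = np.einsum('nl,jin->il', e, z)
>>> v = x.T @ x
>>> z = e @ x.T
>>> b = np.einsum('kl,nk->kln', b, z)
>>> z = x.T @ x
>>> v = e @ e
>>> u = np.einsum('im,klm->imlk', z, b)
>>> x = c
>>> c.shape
(11, 3)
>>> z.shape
(3, 3)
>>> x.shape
(11, 3)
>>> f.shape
(13, 23, 11)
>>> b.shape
(23, 13, 3)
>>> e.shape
(3, 3)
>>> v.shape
(3, 3)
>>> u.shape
(3, 3, 13, 23)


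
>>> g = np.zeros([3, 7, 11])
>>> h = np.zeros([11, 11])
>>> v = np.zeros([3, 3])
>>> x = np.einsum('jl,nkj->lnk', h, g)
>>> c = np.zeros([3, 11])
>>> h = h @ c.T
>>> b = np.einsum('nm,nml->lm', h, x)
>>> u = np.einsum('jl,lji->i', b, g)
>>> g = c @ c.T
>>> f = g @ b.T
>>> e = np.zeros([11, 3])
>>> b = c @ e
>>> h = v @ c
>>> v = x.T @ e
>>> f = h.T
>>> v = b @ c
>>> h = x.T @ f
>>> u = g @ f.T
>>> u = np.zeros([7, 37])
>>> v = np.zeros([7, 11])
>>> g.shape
(3, 3)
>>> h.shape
(7, 3, 3)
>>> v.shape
(7, 11)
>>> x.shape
(11, 3, 7)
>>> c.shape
(3, 11)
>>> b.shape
(3, 3)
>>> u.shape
(7, 37)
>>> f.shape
(11, 3)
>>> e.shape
(11, 3)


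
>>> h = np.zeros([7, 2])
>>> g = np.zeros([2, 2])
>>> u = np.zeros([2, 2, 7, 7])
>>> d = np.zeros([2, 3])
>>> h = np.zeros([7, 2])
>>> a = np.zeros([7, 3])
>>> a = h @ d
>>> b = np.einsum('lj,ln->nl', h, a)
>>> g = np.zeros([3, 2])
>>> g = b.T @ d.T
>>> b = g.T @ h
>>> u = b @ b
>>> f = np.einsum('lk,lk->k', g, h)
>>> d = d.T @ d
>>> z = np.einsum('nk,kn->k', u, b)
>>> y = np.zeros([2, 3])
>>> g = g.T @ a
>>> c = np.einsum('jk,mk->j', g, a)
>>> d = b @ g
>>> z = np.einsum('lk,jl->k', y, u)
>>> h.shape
(7, 2)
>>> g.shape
(2, 3)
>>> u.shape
(2, 2)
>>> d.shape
(2, 3)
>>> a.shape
(7, 3)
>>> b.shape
(2, 2)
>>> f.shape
(2,)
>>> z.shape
(3,)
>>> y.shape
(2, 3)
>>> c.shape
(2,)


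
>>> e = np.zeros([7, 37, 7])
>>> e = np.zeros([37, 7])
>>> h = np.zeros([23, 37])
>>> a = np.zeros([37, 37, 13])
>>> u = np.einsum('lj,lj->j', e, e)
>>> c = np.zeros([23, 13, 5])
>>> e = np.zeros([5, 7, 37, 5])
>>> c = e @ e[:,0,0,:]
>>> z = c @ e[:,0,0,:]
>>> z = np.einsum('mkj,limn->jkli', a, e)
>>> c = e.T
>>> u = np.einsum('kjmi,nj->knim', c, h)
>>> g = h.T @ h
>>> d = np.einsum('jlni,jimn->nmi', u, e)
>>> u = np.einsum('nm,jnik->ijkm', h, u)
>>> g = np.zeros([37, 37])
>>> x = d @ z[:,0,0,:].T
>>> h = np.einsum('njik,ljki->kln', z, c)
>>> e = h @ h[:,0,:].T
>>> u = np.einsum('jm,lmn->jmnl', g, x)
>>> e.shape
(7, 5, 7)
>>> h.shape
(7, 5, 13)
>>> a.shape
(37, 37, 13)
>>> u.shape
(37, 37, 13, 5)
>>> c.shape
(5, 37, 7, 5)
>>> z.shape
(13, 37, 5, 7)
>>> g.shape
(37, 37)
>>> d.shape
(5, 37, 7)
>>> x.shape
(5, 37, 13)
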